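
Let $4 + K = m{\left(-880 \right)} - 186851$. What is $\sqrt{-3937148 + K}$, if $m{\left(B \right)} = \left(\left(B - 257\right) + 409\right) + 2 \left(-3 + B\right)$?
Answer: $i \sqrt{4126497} \approx 2031.4 i$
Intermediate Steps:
$m{\left(B \right)} = 146 + 3 B$ ($m{\left(B \right)} = \left(\left(-257 + B\right) + 409\right) + \left(-6 + 2 B\right) = \left(152 + B\right) + \left(-6 + 2 B\right) = 146 + 3 B$)
$K = -189349$ ($K = -4 + \left(\left(146 + 3 \left(-880\right)\right) - 186851\right) = -4 + \left(\left(146 - 2640\right) - 186851\right) = -4 - 189345 = -189349$)
$\sqrt{-3937148 + K} = \sqrt{-3937148 - 189349} = \sqrt{-4126497} = i \sqrt{4126497}$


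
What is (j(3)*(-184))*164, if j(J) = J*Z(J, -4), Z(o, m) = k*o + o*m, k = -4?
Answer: 2172672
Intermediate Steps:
Z(o, m) = -4*o + m*o (Z(o, m) = -4*o + o*m = -4*o + m*o)
j(J) = -8*J² (j(J) = J*(J*(-4 - 4)) = J*(J*(-8)) = J*(-8*J) = -8*J²)
(j(3)*(-184))*164 = (-8*3²*(-184))*164 = (-8*9*(-184))*164 = -72*(-184)*164 = 13248*164 = 2172672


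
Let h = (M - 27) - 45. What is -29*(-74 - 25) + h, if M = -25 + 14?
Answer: 2788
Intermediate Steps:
M = -11
h = -83 (h = (-11 - 27) - 45 = -38 - 45 = -83)
-29*(-74 - 25) + h = -29*(-74 - 25) - 83 = -29*(-99) - 83 = 2871 - 83 = 2788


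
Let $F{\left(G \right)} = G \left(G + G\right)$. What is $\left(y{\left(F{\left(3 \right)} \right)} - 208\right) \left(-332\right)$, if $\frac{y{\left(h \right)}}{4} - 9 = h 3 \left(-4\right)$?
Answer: $343952$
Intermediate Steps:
$F{\left(G \right)} = 2 G^{2}$ ($F{\left(G \right)} = G 2 G = 2 G^{2}$)
$y{\left(h \right)} = 36 - 48 h$ ($y{\left(h \right)} = 36 + 4 h 3 \left(-4\right) = 36 + 4 \cdot 3 h \left(-4\right) = 36 + 4 \left(- 12 h\right) = 36 - 48 h$)
$\left(y{\left(F{\left(3 \right)} \right)} - 208\right) \left(-332\right) = \left(\left(36 - 48 \cdot 2 \cdot 3^{2}\right) - 208\right) \left(-332\right) = \left(\left(36 - 48 \cdot 2 \cdot 9\right) - 208\right) \left(-332\right) = \left(\left(36 - 864\right) - 208\right) \left(-332\right) = \left(-828 - 208\right) \left(-332\right) = \left(-1036\right) \left(-332\right) = 343952$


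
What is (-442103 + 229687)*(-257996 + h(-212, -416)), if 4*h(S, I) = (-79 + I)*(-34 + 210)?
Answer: 59428898816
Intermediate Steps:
h(S, I) = -3476 + 44*I (h(S, I) = ((-79 + I)*(-34 + 210))/4 = ((-79 + I)*176)/4 = (-13904 + 176*I)/4 = -3476 + 44*I)
(-442103 + 229687)*(-257996 + h(-212, -416)) = (-442103 + 229687)*(-257996 + (-3476 + 44*(-416))) = -212416*(-257996 + (-3476 - 18304)) = -212416*(-257996 - 21780) = -212416*(-279776) = 59428898816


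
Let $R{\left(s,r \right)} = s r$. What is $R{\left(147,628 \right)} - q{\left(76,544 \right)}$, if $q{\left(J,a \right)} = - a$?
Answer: $92860$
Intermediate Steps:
$R{\left(s,r \right)} = r s$
$R{\left(147,628 \right)} - q{\left(76,544 \right)} = 628 \cdot 147 - \left(-1\right) 544 = 92316 - -544 = 92316 + 544 = 92860$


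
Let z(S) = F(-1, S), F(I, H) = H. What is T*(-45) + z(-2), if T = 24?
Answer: -1082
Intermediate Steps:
z(S) = S
T*(-45) + z(-2) = 24*(-45) - 2 = -1080 - 2 = -1082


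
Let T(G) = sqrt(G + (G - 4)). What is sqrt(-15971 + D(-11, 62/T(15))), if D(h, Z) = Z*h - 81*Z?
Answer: sqrt(-2699099 - 37076*sqrt(26))/13 ≈ 130.73*I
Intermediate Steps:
T(G) = sqrt(-4 + 2*G) (T(G) = sqrt(G + (-4 + G)) = sqrt(-4 + 2*G))
D(h, Z) = -81*Z + Z*h
sqrt(-15971 + D(-11, 62/T(15))) = sqrt(-15971 + (62/(sqrt(-4 + 2*15)))*(-81 - 11)) = sqrt(-15971 + (62/(sqrt(-4 + 30)))*(-92)) = sqrt(-15971 + (62/(sqrt(26)))*(-92)) = sqrt(-15971 + (62*(sqrt(26)/26))*(-92)) = sqrt(-15971 + (31*sqrt(26)/13)*(-92)) = sqrt(-15971 - 2852*sqrt(26)/13)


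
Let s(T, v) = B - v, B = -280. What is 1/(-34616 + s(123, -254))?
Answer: -1/34642 ≈ -2.8867e-5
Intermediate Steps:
s(T, v) = -280 - v
1/(-34616 + s(123, -254)) = 1/(-34616 + (-280 - 1*(-254))) = 1/(-34616 + (-280 + 254)) = 1/(-34616 - 26) = 1/(-34642) = -1/34642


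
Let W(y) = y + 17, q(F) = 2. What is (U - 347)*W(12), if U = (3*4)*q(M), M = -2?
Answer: -9367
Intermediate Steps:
W(y) = 17 + y
U = 24 (U = (3*4)*2 = 12*2 = 24)
(U - 347)*W(12) = (24 - 347)*(17 + 12) = -323*29 = -9367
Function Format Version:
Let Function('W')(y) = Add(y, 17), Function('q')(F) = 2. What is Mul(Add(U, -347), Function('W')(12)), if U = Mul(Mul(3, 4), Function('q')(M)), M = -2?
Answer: -9367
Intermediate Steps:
Function('W')(y) = Add(17, y)
U = 24 (U = Mul(Mul(3, 4), 2) = Mul(12, 2) = 24)
Mul(Add(U, -347), Function('W')(12)) = Mul(Add(24, -347), Add(17, 12)) = Mul(-323, 29) = -9367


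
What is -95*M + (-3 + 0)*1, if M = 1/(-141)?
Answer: -328/141 ≈ -2.3262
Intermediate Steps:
M = -1/141 ≈ -0.0070922
-95*M + (-3 + 0)*1 = -95*(-1/141) + (-3 + 0)*1 = 95/141 - 3*1 = 95/141 - 3 = -328/141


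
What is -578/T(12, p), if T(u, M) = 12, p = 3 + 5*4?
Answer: -289/6 ≈ -48.167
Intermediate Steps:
p = 23 (p = 3 + 20 = 23)
-578/T(12, p) = -578/12 = -578*1/12 = -289/6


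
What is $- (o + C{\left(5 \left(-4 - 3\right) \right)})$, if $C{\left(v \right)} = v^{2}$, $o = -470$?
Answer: $-755$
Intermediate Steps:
$- (o + C{\left(5 \left(-4 - 3\right) \right)}) = - (-470 + \left(5 \left(-4 - 3\right)\right)^{2}) = - (-470 + \left(5 \left(-7\right)\right)^{2}) = - (-470 + \left(-35\right)^{2}) = - (-470 + 1225) = \left(-1\right) 755 = -755$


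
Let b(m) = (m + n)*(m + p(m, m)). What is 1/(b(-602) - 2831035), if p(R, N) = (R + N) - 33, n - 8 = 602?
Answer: -1/2845747 ≈ -3.5140e-7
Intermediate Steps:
n = 610 (n = 8 + 602 = 610)
p(R, N) = -33 + N + R (p(R, N) = (N + R) - 33 = -33 + N + R)
b(m) = (-33 + 3*m)*(610 + m) (b(m) = (m + 610)*(m + (-33 + m + m)) = (610 + m)*(m + (-33 + 2*m)) = (610 + m)*(-33 + 3*m) = (-33 + 3*m)*(610 + m))
1/(b(-602) - 2831035) = 1/((-20130 + 3*(-602)² + 1797*(-602)) - 2831035) = 1/((-20130 + 3*362404 - 1081794) - 2831035) = 1/((-20130 + 1087212 - 1081794) - 2831035) = 1/(-14712 - 2831035) = 1/(-2845747) = -1/2845747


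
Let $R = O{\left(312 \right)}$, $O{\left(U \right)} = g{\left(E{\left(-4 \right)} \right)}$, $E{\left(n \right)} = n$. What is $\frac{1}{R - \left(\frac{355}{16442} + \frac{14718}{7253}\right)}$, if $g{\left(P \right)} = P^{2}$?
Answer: $\frac{119253826}{1663493045} \approx 0.071689$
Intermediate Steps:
$O{\left(U \right)} = 16$ ($O{\left(U \right)} = \left(-4\right)^{2} = 16$)
$R = 16$
$\frac{1}{R - \left(\frac{355}{16442} + \frac{14718}{7253}\right)} = \frac{1}{16 - \left(\frac{355}{16442} + \frac{14718}{7253}\right)} = \frac{1}{16 - \frac{244568171}{119253826}} = \frac{1}{\frac{1663493045}{119253826}} = \frac{119253826}{1663493045}$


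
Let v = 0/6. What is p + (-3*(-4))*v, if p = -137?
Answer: -137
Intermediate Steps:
v = 0 (v = 0*(⅙) = 0)
p + (-3*(-4))*v = -137 - 3*(-4)*0 = -137 + 12*0 = -137 + 0 = -137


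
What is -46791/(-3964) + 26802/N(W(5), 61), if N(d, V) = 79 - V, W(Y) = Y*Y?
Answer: 5949187/3964 ≈ 1500.8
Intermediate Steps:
W(Y) = Y²
-46791/(-3964) + 26802/N(W(5), 61) = -46791/(-3964) + 26802/(79 - 1*61) = -46791*(-1/3964) + 26802/(79 - 61) = 46791/3964 + 26802/18 = 46791/3964 + 26802*(1/18) = 46791/3964 + 1489 = 5949187/3964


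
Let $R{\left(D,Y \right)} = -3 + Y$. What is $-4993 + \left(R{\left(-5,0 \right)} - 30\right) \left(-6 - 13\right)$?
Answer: $-4366$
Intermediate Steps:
$-4993 + \left(R{\left(-5,0 \right)} - 30\right) \left(-6 - 13\right) = -4993 + \left(\left(-3 + 0\right) - 30\right) \left(-6 - 13\right) = -4993 + \left(-3 - 30\right) \left(-6 - 13\right) = -4993 - -627 = -4993 + 627 = -4366$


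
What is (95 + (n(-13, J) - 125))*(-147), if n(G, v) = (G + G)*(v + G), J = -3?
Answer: -56742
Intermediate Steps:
n(G, v) = 2*G*(G + v) (n(G, v) = (2*G)*(G + v) = 2*G*(G + v))
(95 + (n(-13, J) - 125))*(-147) = (95 + (2*(-13)*(-13 - 3) - 125))*(-147) = (95 + (2*(-13)*(-16) - 125))*(-147) = (95 + (416 - 125))*(-147) = (95 + 291)*(-147) = 386*(-147) = -56742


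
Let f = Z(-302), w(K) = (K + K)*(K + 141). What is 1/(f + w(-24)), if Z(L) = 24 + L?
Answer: -1/5894 ≈ -0.00016966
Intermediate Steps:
w(K) = 2*K*(141 + K) (w(K) = (2*K)*(141 + K) = 2*K*(141 + K))
f = -278 (f = 24 - 302 = -278)
1/(f + w(-24)) = 1/(-278 + 2*(-24)*(141 - 24)) = 1/(-278 + 2*(-24)*117) = 1/(-278 - 5616) = 1/(-5894) = -1/5894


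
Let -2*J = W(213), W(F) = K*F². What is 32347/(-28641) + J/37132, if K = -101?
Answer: 128838548821/2126995224 ≈ 60.573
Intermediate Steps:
W(F) = -101*F²
J = 4582269/2 (J = -(-101)*213²/2 = -(-101)*45369/2 = -½*(-4582269) = 4582269/2 ≈ 2.2911e+6)
32347/(-28641) + J/37132 = 32347/(-28641) + (4582269/2)/37132 = 32347*(-1/28641) + (4582269/2)*(1/37132) = -32347/28641 + 4582269/74264 = 128838548821/2126995224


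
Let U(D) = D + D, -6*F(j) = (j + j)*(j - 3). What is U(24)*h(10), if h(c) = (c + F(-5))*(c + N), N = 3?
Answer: -2080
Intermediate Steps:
F(j) = -j*(-3 + j)/3 (F(j) = -(j + j)*(j - 3)/6 = -2*j*(-3 + j)/6 = -j*(-3 + j)/3)
h(c) = (3 + c)*(-40/3 + c) (h(c) = (c + (1/3)*(-5)*(3 - 1*(-5)))*(c + 3) = (c + (1/3)*(-5)*(3 + 5))*(3 + c) = (c + (1/3)*(-5)*8)*(3 + c) = (c - 40/3)*(3 + c) = (-40/3 + c)*(3 + c) = (3 + c)*(-40/3 + c))
U(D) = 2*D
U(24)*h(10) = (2*24)*(-40 + 10**2 - 31/3*10) = 48*(-40 + 100 - 310/3) = 48*(-130/3) = -2080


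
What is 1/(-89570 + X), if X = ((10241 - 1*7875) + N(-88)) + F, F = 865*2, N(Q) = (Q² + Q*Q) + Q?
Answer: -1/70074 ≈ -1.4271e-5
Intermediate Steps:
N(Q) = Q + 2*Q² (N(Q) = (Q² + Q²) + Q = 2*Q² + Q = Q + 2*Q²)
F = 1730
X = 19496 (X = ((10241 - 1*7875) - 88*(1 + 2*(-88))) + 1730 = ((10241 - 7875) - 88*(1 - 176)) + 1730 = (2366 - 88*(-175)) + 1730 = (2366 + 15400) + 1730 = 17766 + 1730 = 19496)
1/(-89570 + X) = 1/(-89570 + 19496) = 1/(-70074) = -1/70074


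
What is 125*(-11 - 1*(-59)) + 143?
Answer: 6143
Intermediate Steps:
125*(-11 - 1*(-59)) + 143 = 125*(-11 + 59) + 143 = 125*48 + 143 = 6000 + 143 = 6143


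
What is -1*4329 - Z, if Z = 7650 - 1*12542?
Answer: 563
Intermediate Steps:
Z = -4892 (Z = 7650 - 12542 = -4892)
-1*4329 - Z = -1*4329 - 1*(-4892) = -4329 + 4892 = 563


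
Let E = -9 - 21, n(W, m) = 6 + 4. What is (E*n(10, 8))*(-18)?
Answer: 5400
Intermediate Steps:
n(W, m) = 10
E = -30
(E*n(10, 8))*(-18) = -30*10*(-18) = -300*(-18) = 5400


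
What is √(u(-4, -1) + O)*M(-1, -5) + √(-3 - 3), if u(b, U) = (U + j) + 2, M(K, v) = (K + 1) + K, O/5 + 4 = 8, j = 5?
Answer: -√26 + I*√6 ≈ -5.099 + 2.4495*I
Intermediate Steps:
O = 20 (O = -20 + 5*8 = -20 + 40 = 20)
M(K, v) = 1 + 2*K (M(K, v) = (1 + K) + K = 1 + 2*K)
u(b, U) = 7 + U (u(b, U) = (U + 5) + 2 = (5 + U) + 2 = 7 + U)
√(u(-4, -1) + O)*M(-1, -5) + √(-3 - 3) = √((7 - 1) + 20)*(1 + 2*(-1)) + √(-3 - 3) = √(6 + 20)*(1 - 2) + √(-6) = √26*(-1) + I*√6 = -√26 + I*√6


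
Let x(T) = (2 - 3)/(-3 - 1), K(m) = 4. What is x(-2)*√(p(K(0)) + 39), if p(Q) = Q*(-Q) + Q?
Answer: 3*√3/4 ≈ 1.2990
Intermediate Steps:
p(Q) = Q - Q² (p(Q) = -Q² + Q = Q - Q²)
x(T) = ¼ (x(T) = -1/(-4) = -1*(-¼) = ¼)
x(-2)*√(p(K(0)) + 39) = √(4*(1 - 1*4) + 39)/4 = √(4*(1 - 4) + 39)/4 = √(4*(-3) + 39)/4 = √(-12 + 39)/4 = √27/4 = (3*√3)/4 = 3*√3/4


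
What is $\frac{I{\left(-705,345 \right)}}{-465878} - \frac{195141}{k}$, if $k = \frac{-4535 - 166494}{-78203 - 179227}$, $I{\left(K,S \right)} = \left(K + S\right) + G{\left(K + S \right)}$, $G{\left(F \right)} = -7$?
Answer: $- \frac{23403450044801497}{79678648462} \approx -2.9372 \cdot 10^{5}$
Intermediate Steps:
$I{\left(K,S \right)} = -7 + K + S$ ($I{\left(K,S \right)} = \left(K + S\right) - 7 = -7 + K + S$)
$k = \frac{171029}{257430}$ ($k = - \frac{171029}{-257430} = \left(-171029\right) \left(- \frac{1}{257430}\right) = \frac{171029}{257430} \approx 0.66437$)
$\frac{I{\left(-705,345 \right)}}{-465878} - \frac{195141}{k} = \frac{-7 - 705 + 345}{-465878} - \frac{195141}{\frac{171029}{257430}} = \left(-367\right) \left(- \frac{1}{465878}\right) - \frac{50235147630}{171029} = \frac{367}{465878} - \frac{50235147630}{171029} = - \frac{23403450044801497}{79678648462}$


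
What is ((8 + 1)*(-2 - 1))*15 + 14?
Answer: -391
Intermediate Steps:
((8 + 1)*(-2 - 1))*15 + 14 = (9*(-3))*15 + 14 = -27*15 + 14 = -405 + 14 = -391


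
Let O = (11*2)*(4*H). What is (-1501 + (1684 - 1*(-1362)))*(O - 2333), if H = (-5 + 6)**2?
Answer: -3468525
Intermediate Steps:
H = 1 (H = 1**2 = 1)
O = 88 (O = (11*2)*(4*1) = 22*4 = 88)
(-1501 + (1684 - 1*(-1362)))*(O - 2333) = (-1501 + (1684 - 1*(-1362)))*(88 - 2333) = (-1501 + (1684 + 1362))*(-2245) = (-1501 + 3046)*(-2245) = 1545*(-2245) = -3468525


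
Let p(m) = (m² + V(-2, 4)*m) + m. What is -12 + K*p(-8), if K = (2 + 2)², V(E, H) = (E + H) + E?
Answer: 884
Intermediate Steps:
V(E, H) = H + 2*E
p(m) = m + m² (p(m) = (m² + (4 + 2*(-2))*m) + m = (m² + (4 - 4)*m) + m = (m² + 0*m) + m = (m² + 0) + m = m² + m = m + m²)
K = 16 (K = 4² = 16)
-12 + K*p(-8) = -12 + 16*(-8*(1 - 8)) = -12 + 16*(-8*(-7)) = -12 + 16*56 = -12 + 896 = 884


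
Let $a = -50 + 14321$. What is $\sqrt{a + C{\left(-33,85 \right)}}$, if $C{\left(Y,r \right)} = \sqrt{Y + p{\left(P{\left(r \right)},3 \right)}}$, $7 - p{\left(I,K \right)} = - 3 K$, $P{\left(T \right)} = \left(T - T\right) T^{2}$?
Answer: $\sqrt{14271 + i \sqrt{17}} \approx 119.46 + 0.0173 i$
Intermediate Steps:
$P{\left(T \right)} = 0$ ($P{\left(T \right)} = 0 T^{2} = 0$)
$a = 14271$
$p{\left(I,K \right)} = 7 + 3 K$ ($p{\left(I,K \right)} = 7 - - 3 K = 7 + 3 K$)
$C{\left(Y,r \right)} = \sqrt{16 + Y}$ ($C{\left(Y,r \right)} = \sqrt{Y + \left(7 + 3 \cdot 3\right)} = \sqrt{Y + \left(7 + 9\right)} = \sqrt{Y + 16} = \sqrt{16 + Y}$)
$\sqrt{a + C{\left(-33,85 \right)}} = \sqrt{14271 + \sqrt{16 - 33}} = \sqrt{14271 + \sqrt{-17}} = \sqrt{14271 + i \sqrt{17}}$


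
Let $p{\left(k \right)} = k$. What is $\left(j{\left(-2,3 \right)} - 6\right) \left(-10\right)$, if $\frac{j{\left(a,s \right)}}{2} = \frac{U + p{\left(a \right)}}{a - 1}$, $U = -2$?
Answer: $\frac{100}{3} \approx 33.333$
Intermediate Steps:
$j{\left(a,s \right)} = \frac{2 \left(-2 + a\right)}{-1 + a}$ ($j{\left(a,s \right)} = 2 \frac{-2 + a}{a - 1} = 2 \frac{-2 + a}{-1 + a} = \frac{2 \left(-2 + a\right)}{-1 + a}$)
$\left(j{\left(-2,3 \right)} - 6\right) \left(-10\right) = \left(\frac{2 \left(-2 - 2\right)}{-1 - 2} - 6\right) \left(-10\right) = \left(2 \frac{1}{-3} \left(-4\right) - 6\right) \left(-10\right) = \left(2 \left(- \frac{1}{3}\right) \left(-4\right) - 6\right) \left(-10\right) = \left(\frac{8}{3} - 6\right) \left(-10\right) = \left(- \frac{10}{3}\right) \left(-10\right) = \frac{100}{3}$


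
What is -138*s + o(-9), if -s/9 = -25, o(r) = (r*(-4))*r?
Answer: -31374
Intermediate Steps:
o(r) = -4*r² (o(r) = (-4*r)*r = -4*r²)
s = 225 (s = -9*(-25) = 225)
-138*s + o(-9) = -138*225 - 4*(-9)² = -31050 - 4*81 = -31050 - 324 = -31374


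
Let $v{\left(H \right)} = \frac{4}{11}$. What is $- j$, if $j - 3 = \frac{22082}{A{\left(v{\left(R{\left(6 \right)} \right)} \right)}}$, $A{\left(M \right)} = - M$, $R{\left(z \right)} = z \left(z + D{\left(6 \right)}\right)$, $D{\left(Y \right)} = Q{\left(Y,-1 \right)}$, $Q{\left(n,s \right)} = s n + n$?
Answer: $\frac{121445}{2} \approx 60723.0$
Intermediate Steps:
$Q{\left(n,s \right)} = n + n s$ ($Q{\left(n,s \right)} = n s + n = n + n s$)
$D{\left(Y \right)} = 0$ ($D{\left(Y \right)} = Y \left(1 - 1\right) = Y 0 = 0$)
$R{\left(z \right)} = z^{2}$ ($R{\left(z \right)} = z \left(z + 0\right) = z z = z^{2}$)
$v{\left(H \right)} = \frac{4}{11}$ ($v{\left(H \right)} = 4 \cdot \frac{1}{11} = \frac{4}{11}$)
$j = - \frac{121445}{2}$ ($j = 3 + \frac{22082}{\left(-1\right) \frac{4}{11}} = 3 + \frac{22082}{- \frac{4}{11}} = 3 + 22082 \left(- \frac{11}{4}\right) = 3 - \frac{121451}{2} = - \frac{121445}{2} \approx -60723.0$)
$- j = \left(-1\right) \left(- \frac{121445}{2}\right) = \frac{121445}{2}$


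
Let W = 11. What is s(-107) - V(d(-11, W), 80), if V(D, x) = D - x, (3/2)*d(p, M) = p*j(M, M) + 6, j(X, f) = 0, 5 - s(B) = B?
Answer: 188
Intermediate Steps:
s(B) = 5 - B
d(p, M) = 4 (d(p, M) = 2*(p*0 + 6)/3 = 2*(0 + 6)/3 = (2/3)*6 = 4)
s(-107) - V(d(-11, W), 80) = (5 - 1*(-107)) - (4 - 1*80) = (5 + 107) - (4 - 80) = 112 - 1*(-76) = 112 + 76 = 188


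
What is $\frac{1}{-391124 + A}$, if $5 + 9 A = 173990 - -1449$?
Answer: $- \frac{3}{1114894} \approx -2.6908 \cdot 10^{-6}$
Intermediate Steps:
$A = \frac{58478}{3}$ ($A = - \frac{5}{9} + \frac{173990 - -1449}{9} = - \frac{5}{9} + \frac{173990 + 1449}{9} = - \frac{5}{9} + \frac{1}{9} \cdot 175439 = - \frac{5}{9} + \frac{175439}{9} = \frac{58478}{3} \approx 19493.0$)
$\frac{1}{-391124 + A} = \frac{1}{-391124 + \frac{58478}{3}} = \frac{1}{- \frac{1114894}{3}} = - \frac{3}{1114894}$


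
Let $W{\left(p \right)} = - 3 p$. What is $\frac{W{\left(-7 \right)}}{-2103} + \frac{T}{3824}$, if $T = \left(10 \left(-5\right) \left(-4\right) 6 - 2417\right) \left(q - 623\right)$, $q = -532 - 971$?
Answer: $\frac{906849987}{1340312} \approx 676.6$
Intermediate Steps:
$q = -1503$ ($q = -532 - 971 = -1503$)
$T = 2587342$ ($T = \left(10 \left(-5\right) \left(-4\right) 6 - 2417\right) \left(-1503 - 623\right) = \left(10 \cdot 20 \cdot 6 - 2417\right) \left(-2126\right) = \left(10 \cdot 120 - 2417\right) \left(-2126\right) = \left(1200 - 2417\right) \left(-2126\right) = \left(-1217\right) \left(-2126\right) = 2587342$)
$\frac{W{\left(-7 \right)}}{-2103} + \frac{T}{3824} = \frac{\left(-3\right) \left(-7\right)}{-2103} + \frac{2587342}{3824} = 21 \left(- \frac{1}{2103}\right) + 2587342 \cdot \frac{1}{3824} = - \frac{7}{701} + \frac{1293671}{1912} = \frac{906849987}{1340312}$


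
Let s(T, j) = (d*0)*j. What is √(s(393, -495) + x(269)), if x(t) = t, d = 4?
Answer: √269 ≈ 16.401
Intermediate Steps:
s(T, j) = 0 (s(T, j) = (4*0)*j = 0*j = 0)
√(s(393, -495) + x(269)) = √(0 + 269) = √269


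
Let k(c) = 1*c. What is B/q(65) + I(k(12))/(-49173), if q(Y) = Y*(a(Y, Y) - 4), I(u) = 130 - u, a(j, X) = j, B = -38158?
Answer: -1876811204/194970945 ≈ -9.6261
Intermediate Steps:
k(c) = c
q(Y) = Y*(-4 + Y) (q(Y) = Y*(Y - 4) = Y*(-4 + Y))
B/q(65) + I(k(12))/(-49173) = -38158*1/(65*(-4 + 65)) + (130 - 1*12)/(-49173) = -38158/(65*61) + (130 - 12)*(-1/49173) = -38158/3965 + 118*(-1/49173) = -38158*1/3965 - 118/49173 = -38158/3965 - 118/49173 = -1876811204/194970945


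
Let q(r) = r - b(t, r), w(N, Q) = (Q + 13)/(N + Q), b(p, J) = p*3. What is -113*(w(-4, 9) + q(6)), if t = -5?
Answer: -14351/5 ≈ -2870.2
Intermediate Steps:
b(p, J) = 3*p
w(N, Q) = (13 + Q)/(N + Q)
q(r) = 15 + r (q(r) = r - 3*(-5) = r - 1*(-15) = r + 15 = 15 + r)
-113*(w(-4, 9) + q(6)) = -113*((13 + 9)/(-4 + 9) + (15 + 6)) = -113*(22/5 + 21) = -113*127/5 = -14351/5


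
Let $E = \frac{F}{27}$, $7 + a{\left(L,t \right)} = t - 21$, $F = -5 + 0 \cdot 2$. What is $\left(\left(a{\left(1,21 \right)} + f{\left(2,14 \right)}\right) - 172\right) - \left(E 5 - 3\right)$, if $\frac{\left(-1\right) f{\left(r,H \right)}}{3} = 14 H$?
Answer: $- \frac{20603}{27} \approx -763.07$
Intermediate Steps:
$F = -5$ ($F = -5 + 0 = -5$)
$f{\left(r,H \right)} = - 42 H$ ($f{\left(r,H \right)} = - 3 \cdot 14 H = - 42 H$)
$a{\left(L,t \right)} = -28 + t$ ($a{\left(L,t \right)} = -7 + \left(t - 21\right) = -7 + \left(-21 + t\right) = -28 + t$)
$E = - \frac{5}{27} \approx -0.18519$
$\left(\left(a{\left(1,21 \right)} + f{\left(2,14 \right)}\right) - 172\right) - \left(E 5 - 3\right) = \left(\left(\left(-28 + 21\right) - 588\right) - 172\right) - \left(\left(- \frac{5}{27}\right) 5 - 3\right) = \left(\left(-7 - 588\right) - 172\right) - \left(- \frac{25}{27} - 3\right) = \left(-595 - 172\right) - - \frac{106}{27} = -767 + \frac{106}{27} = - \frac{20603}{27}$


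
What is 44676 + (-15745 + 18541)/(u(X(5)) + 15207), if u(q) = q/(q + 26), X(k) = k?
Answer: 10530667974/235711 ≈ 44676.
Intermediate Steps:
u(q) = q/(26 + q)
44676 + (-15745 + 18541)/(u(X(5)) + 15207) = 44676 + (-15745 + 18541)/(5/(26 + 5) + 15207) = 44676 + 2796/(5/31 + 15207) = 44676 + 2796/(471422/31) = 44676 + 2796*(31/471422) = 44676 + 43338/235711 = 10530667974/235711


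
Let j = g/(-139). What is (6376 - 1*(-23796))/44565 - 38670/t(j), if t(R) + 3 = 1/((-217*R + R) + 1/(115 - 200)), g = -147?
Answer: 2325805048670537/180688614240 ≈ 12872.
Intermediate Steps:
j = 147/139 (j = -147/(-139) = -147*(-1/139) = 147/139 ≈ 1.0576)
t(R) = -3 + 1/(-1/85 - 216*R) (t(R) = -3 + 1/((-217*R + R) + 1/(115 - 200)) = -3 + 1/(-216*R + 1/(-85)) = -3 + 1/(-216*R - 1/85) = -3 + 1/(-1/85 - 216*R))
(6376 - 1*(-23796))/44565 - 38670/t(j) = (6376 - 1*(-23796))/44565 - 38670*(1 + 18360*(147/139))/(8*(-11 - 6885*147/139)) = (6376 + 23796)*(1/44565) - 38670*(1 + 2698920/139)/(8*(-11 - 1012095/139)) = 30172*(1/44565) - 38670/(8*(-1013624/139)/(2699059/139)) = 30172/44565 - 38670/(8*(139/2699059)*(-1013624/139)) = 30172/44565 - 38670/(-8108992/2699059) = 30172/44565 - 38670*(-2699059/8108992) = 30172/44565 + 52186305765/4054496 = 2325805048670537/180688614240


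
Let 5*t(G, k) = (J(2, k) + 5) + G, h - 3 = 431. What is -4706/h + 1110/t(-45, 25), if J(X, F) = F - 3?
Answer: -207784/651 ≈ -319.18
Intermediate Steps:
h = 434 (h = 3 + 431 = 434)
J(X, F) = -3 + F
t(G, k) = ⅖ + G/5 + k/5 (t(G, k) = (((-3 + k) + 5) + G)/5 = ((2 + k) + G)/5 = (2 + G + k)/5 = ⅖ + G/5 + k/5)
-4706/h + 1110/t(-45, 25) = -4706/434 + 1110/(⅖ + (⅕)*(-45) + (⅕)*25) = -4706*1/434 + 1110/(⅖ - 9 + 5) = -2353/217 + 1110/(-18/5) = -2353/217 + 1110*(-5/18) = -2353/217 - 925/3 = -207784/651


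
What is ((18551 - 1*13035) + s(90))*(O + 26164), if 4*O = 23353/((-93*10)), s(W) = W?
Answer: 272750755781/1860 ≈ 1.4664e+8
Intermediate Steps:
O = -23353/3720 (O = (23353/((-93*10)))/4 = (23353/(-930))/4 = (23353*(-1/930))/4 = (¼)*(-23353/930) = -23353/3720 ≈ -6.2777)
((18551 - 1*13035) + s(90))*(O + 26164) = ((18551 - 1*13035) + 90)*(-23353/3720 + 26164) = ((18551 - 13035) + 90)*(97306727/3720) = (5516 + 90)*(97306727/3720) = 5606*(97306727/3720) = 272750755781/1860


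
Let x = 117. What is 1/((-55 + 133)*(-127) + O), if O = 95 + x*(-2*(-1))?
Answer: -1/9577 ≈ -0.00010442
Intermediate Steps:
O = 329 (O = 95 + 117*(-2*(-1)) = 95 + 117*2 = 95 + 234 = 329)
1/((-55 + 133)*(-127) + O) = 1/((-55 + 133)*(-127) + 329) = 1/(78*(-127) + 329) = 1/(-9906 + 329) = 1/(-9577) = -1/9577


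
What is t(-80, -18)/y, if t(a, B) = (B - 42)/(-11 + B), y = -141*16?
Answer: -5/5452 ≈ -0.00091709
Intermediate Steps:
y = -2256
t(a, B) = (-42 + B)/(-11 + B)
t(-80, -18)/y = ((-42 - 18)/(-11 - 18))/(-2256) = (-60/(-29))*(-1/2256) = -1/29*(-60)*(-1/2256) = (60/29)*(-1/2256) = -5/5452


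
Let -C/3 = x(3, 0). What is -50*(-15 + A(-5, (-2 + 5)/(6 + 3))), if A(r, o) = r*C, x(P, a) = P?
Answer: -1500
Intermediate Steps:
C = -9 (C = -3*3 = -9)
A(r, o) = -9*r (A(r, o) = r*(-9) = -9*r)
-50*(-15 + A(-5, (-2 + 5)/(6 + 3))) = -50*(-15 - 9*(-5)) = -50*(-15 + 45) = -50*30 = -1500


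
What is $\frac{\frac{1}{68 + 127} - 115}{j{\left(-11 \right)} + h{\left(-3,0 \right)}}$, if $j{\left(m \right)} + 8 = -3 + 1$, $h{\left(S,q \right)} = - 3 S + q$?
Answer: $\frac{22424}{195} \approx 114.99$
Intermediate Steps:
$h{\left(S,q \right)} = q - 3 S$
$j{\left(m \right)} = -10$ ($j{\left(m \right)} = -8 + \left(-3 + 1\right) = -8 - 2 = -10$)
$\frac{\frac{1}{68 + 127} - 115}{j{\left(-11 \right)} + h{\left(-3,0 \right)}} = \frac{\frac{1}{68 + 127} - 115}{-10 + \left(0 - -9\right)} = \frac{\frac{1}{195} - 115}{-10 + \left(0 + 9\right)} = \frac{\frac{1}{195} - 115}{-10 + 9} = - \frac{22424}{195 \left(-1\right)} = \left(- \frac{22424}{195}\right) \left(-1\right) = \frac{22424}{195}$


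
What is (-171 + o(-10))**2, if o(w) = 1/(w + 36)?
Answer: 19758025/676 ≈ 29228.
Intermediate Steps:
o(w) = 1/(36 + w)
(-171 + o(-10))**2 = (-171 + 1/(36 - 10))**2 = (-171 + 1/26)**2 = (-4445/26)**2 = 19758025/676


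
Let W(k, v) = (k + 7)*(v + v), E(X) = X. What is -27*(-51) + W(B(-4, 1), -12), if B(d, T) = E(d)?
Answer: 1305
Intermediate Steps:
B(d, T) = d
W(k, v) = 2*v*(7 + k) (W(k, v) = (7 + k)*(2*v) = 2*v*(7 + k))
-27*(-51) + W(B(-4, 1), -12) = -27*(-51) + 2*(-12)*(7 - 4) = 1377 + 2*(-12)*3 = 1377 - 72 = 1305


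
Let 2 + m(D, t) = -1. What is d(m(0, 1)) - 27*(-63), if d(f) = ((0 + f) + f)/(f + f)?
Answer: 1702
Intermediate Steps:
m(D, t) = -3 (m(D, t) = -2 - 1 = -3)
d(f) = 1 (d(f) = (f + f)/((2*f)) = (2*f)*(1/(2*f)) = 1)
d(m(0, 1)) - 27*(-63) = 1 - 27*(-63) = 1 + 1701 = 1702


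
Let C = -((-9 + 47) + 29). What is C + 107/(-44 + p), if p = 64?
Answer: -1233/20 ≈ -61.650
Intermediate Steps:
C = -67 (C = -(38 + 29) = -1*67 = -67)
C + 107/(-44 + p) = -67 + 107/(-44 + 64) = -67 + 107/20 = -1233/20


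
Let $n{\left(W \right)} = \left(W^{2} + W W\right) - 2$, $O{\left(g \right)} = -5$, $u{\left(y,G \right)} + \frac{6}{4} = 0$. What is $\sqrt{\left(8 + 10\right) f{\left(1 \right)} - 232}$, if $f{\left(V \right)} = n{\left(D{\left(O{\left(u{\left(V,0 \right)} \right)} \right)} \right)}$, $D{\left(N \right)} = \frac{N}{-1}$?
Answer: $2 \sqrt{158} \approx 25.14$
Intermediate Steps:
$u{\left(y,G \right)} = - \frac{3}{2}$ ($u{\left(y,G \right)} = - \frac{3}{2} + 0 = - \frac{3}{2}$)
$D{\left(N \right)} = - N$ ($D{\left(N \right)} = N \left(-1\right) = - N$)
$n{\left(W \right)} = -2 + 2 W^{2}$ ($n{\left(W \right)} = \left(W^{2} + W^{2}\right) - 2 = 2 W^{2} - 2 = -2 + 2 W^{2}$)
$f{\left(V \right)} = 48$ ($f{\left(V \right)} = -2 + 2 \left(\left(-1\right) \left(-5\right)\right)^{2} = -2 + 2 \cdot 5^{2} = -2 + 2 \cdot 25 = -2 + 50 = 48$)
$\sqrt{\left(8 + 10\right) f{\left(1 \right)} - 232} = \sqrt{\left(8 + 10\right) 48 - 232} = \sqrt{18 \cdot 48 - 232} = \sqrt{864 - 232} = \sqrt{632} = 2 \sqrt{158}$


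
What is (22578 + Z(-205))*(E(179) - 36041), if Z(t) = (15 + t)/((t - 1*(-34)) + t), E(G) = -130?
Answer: -153537177789/188 ≈ -8.1669e+8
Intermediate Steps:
Z(t) = (15 + t)/(34 + 2*t) (Z(t) = (15 + t)/((t + 34) + t) = (15 + t)/((34 + t) + t) = (15 + t)/(34 + 2*t))
(22578 + Z(-205))*(E(179) - 36041) = (22578 + (15 - 205)/(2*(17 - 205)))*(-130 - 36041) = (22578 + (½)*(-190)/(-188))*(-36171) = (22578 + (½)*(-1/188)*(-190))*(-36171) = (22578 + 95/188)*(-36171) = (4244759/188)*(-36171) = -153537177789/188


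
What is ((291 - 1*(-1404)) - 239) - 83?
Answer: 1373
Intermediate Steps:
((291 - 1*(-1404)) - 239) - 83 = ((291 + 1404) - 239) - 83 = (1695 - 239) - 83 = 1456 - 83 = 1373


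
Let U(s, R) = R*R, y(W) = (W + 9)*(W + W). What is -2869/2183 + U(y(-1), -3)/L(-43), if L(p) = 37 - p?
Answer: -209873/174640 ≈ -1.2017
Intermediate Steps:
y(W) = 2*W*(9 + W) (y(W) = (9 + W)*(2*W) = 2*W*(9 + W))
U(s, R) = R²
-2869/2183 + U(y(-1), -3)/L(-43) = -2869/2183 + (-3)²/(37 - 1*(-43)) = -2869*1/2183 + 9/(37 + 43) = -2869/2183 + 9/80 = -209873/174640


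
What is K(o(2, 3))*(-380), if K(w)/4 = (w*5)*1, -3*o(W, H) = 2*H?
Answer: 15200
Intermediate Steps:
o(W, H) = -2*H/3
K(w) = 20*w (K(w) = 4*((w*5)*1) = 4*((5*w)*1) = 4*(5*w) = 20*w)
K(o(2, 3))*(-380) = (20*(-⅔*3))*(-380) = (20*(-2))*(-380) = -40*(-380) = 15200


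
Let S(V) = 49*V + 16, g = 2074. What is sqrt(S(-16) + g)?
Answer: sqrt(1306) ≈ 36.139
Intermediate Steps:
S(V) = 16 + 49*V
sqrt(S(-16) + g) = sqrt((16 + 49*(-16)) + 2074) = sqrt((16 - 784) + 2074) = sqrt(-768 + 2074) = sqrt(1306)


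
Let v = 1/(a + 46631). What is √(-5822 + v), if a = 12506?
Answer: I*√20360609665981/59137 ≈ 76.302*I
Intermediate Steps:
v = 1/59137 (v = 1/(12506 + 46631) = 1/59137 ≈ 1.6910e-5)
√(-5822 + v) = √(-5822 + 1/59137) = √(-344295613/59137) = I*√20360609665981/59137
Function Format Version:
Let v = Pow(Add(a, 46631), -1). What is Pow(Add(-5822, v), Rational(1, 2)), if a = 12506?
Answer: Mul(Rational(1, 59137), I, Pow(20360609665981, Rational(1, 2))) ≈ Mul(76.302, I)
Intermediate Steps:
v = Rational(1, 59137) (v = Pow(Add(12506, 46631), -1) = Pow(59137, -1) = Rational(1, 59137) ≈ 1.6910e-5)
Pow(Add(-5822, v), Rational(1, 2)) = Pow(Add(-5822, Rational(1, 59137)), Rational(1, 2)) = Pow(Rational(-344295613, 59137), Rational(1, 2)) = Mul(Rational(1, 59137), I, Pow(20360609665981, Rational(1, 2)))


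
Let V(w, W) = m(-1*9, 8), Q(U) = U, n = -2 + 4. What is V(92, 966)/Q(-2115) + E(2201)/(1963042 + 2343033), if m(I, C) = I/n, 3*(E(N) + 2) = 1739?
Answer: 2746547/1214313150 ≈ 0.0022618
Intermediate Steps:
n = 2
E(N) = 1733/3 (E(N) = -2 + (1/3)*1739 = -2 + 1739/3 = 1733/3)
m(I, C) = I/2
V(w, W) = -9/2 (V(w, W) = (-1*9)/2 = (1/2)*(-9) = -9/2)
V(92, 966)/Q(-2115) + E(2201)/(1963042 + 2343033) = -9/2/(-2115) + 1733/(3*(1963042 + 2343033)) = -9/2*(-1/2115) + (1733/3)/4306075 = 1/470 + (1733/3)*(1/4306075) = 1/470 + 1733/12918225 = 2746547/1214313150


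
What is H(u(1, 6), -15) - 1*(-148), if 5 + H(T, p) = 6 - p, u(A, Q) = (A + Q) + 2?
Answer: 164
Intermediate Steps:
u(A, Q) = 2 + A + Q
H(T, p) = 1 - p (H(T, p) = -5 + (6 - p) = 1 - p)
H(u(1, 6), -15) - 1*(-148) = (1 - 1*(-15)) - 1*(-148) = (1 + 15) + 148 = 16 + 148 = 164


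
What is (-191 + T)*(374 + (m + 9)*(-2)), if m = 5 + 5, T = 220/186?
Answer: -1977136/31 ≈ -63779.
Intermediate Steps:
T = 110/93 (T = 220*(1/186) = 110/93 ≈ 1.1828)
m = 10
(-191 + T)*(374 + (m + 9)*(-2)) = (-191 + 110/93)*(374 + (10 + 9)*(-2)) = -17653*(374 + 19*(-2))/93 = -17653*(374 - 38)/93 = -17653/93*336 = -1977136/31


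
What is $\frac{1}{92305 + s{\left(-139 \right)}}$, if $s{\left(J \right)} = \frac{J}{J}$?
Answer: $\frac{1}{92306} \approx 1.0834 \cdot 10^{-5}$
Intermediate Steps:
$s{\left(J \right)} = 1$
$\frac{1}{92305 + s{\left(-139 \right)}} = \frac{1}{92305 + 1} = \frac{1}{92306}$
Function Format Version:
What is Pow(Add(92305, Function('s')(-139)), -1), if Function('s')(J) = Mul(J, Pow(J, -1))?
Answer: Rational(1, 92306) ≈ 1.0834e-5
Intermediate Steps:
Function('s')(J) = 1
Pow(Add(92305, Function('s')(-139)), -1) = Pow(Add(92305, 1), -1) = Pow(92306, -1) = Rational(1, 92306)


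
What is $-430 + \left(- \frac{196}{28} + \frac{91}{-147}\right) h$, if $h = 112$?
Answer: $- \frac{3850}{3} \approx -1283.3$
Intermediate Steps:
$-430 + \left(- \frac{196}{28} + \frac{91}{-147}\right) h = -430 + \left(- \frac{196}{28} + \frac{91}{-147}\right) 112 = -430 + \left(\left(-196\right) \frac{1}{28} + 91 \left(- \frac{1}{147}\right)\right) 112 = -430 + \left(-7 - \frac{13}{21}\right) 112 = -430 - \frac{2560}{3} = - \frac{3850}{3}$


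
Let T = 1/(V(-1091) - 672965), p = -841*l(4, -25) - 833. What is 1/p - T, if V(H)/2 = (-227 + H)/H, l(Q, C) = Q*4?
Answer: -718612880/10491014935731 ≈ -6.8498e-5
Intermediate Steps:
l(Q, C) = 4*Q
V(H) = 2*(-227 + H)/H (V(H) = 2*((-227 + H)/H) = 2*(-227 + H)/H)
p = -14289 (p = -3364*4 - 833 = -841*16 - 833 = -13456 - 833 = -14289)
T = -1091/734202179 (T = 1/((2 - 454/(-1091)) - 672965) = 1/((2 - 454*(-1/1091)) - 672965) = 1/((2 + 454/1091) - 672965) = 1/(2636/1091 - 672965) = 1/(-734202179/1091) = -1091/734202179 ≈ -1.4860e-6)
1/p - T = 1/(-14289) - 1*(-1091/734202179) = -1/14289 + 1091/734202179 = -718612880/10491014935731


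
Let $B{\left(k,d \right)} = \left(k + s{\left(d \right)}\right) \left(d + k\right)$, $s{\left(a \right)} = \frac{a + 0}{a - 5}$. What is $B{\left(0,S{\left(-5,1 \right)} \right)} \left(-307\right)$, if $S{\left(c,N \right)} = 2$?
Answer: $\frac{1228}{3} \approx 409.33$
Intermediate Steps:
$s{\left(a \right)} = \frac{a}{-5 + a}$
$B{\left(k,d \right)} = \left(d + k\right) \left(k + \frac{d}{-5 + d}\right)$ ($B{\left(k,d \right)} = \left(k + \frac{d}{-5 + d}\right) \left(d + k\right) = \left(d + k\right) \left(k + \frac{d}{-5 + d}\right)$)
$B{\left(0,S{\left(-5,1 \right)} \right)} \left(-307\right) = \frac{2^{2} + 2 \cdot 0 + 0 \left(-5 + 2\right) \left(2 + 0\right)}{-5 + 2} \left(-307\right) = \frac{4 + 0 + 0 \left(-3\right) 2}{-3} \left(-307\right) = - \frac{4 + 0 + 0}{3} \left(-307\right) = \left(- \frac{1}{3}\right) 4 \left(-307\right) = \left(- \frac{4}{3}\right) \left(-307\right) = \frac{1228}{3}$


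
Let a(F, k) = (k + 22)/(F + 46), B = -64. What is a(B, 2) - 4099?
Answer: -12301/3 ≈ -4100.3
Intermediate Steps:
a(F, k) = (22 + k)/(46 + F)
a(B, 2) - 4099 = (22 + 2)/(46 - 64) - 4099 = 24/(-18) - 4099 = -1/18*24 - 4099 = -4/3 - 4099 = -12301/3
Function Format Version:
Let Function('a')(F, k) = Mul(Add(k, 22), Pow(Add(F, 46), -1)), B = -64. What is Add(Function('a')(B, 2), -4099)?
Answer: Rational(-12301, 3) ≈ -4100.3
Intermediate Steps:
Function('a')(F, k) = Mul(Pow(Add(46, F), -1), Add(22, k)) (Function('a')(F, k) = Mul(Add(22, k), Pow(Add(46, F), -1)) = Mul(Pow(Add(46, F), -1), Add(22, k)))
Add(Function('a')(B, 2), -4099) = Add(Mul(Pow(Add(46, -64), -1), Add(22, 2)), -4099) = Add(Mul(Pow(-18, -1), 24), -4099) = Add(Mul(Rational(-1, 18), 24), -4099) = Add(Rational(-4, 3), -4099) = Rational(-12301, 3)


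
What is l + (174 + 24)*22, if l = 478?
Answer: 4834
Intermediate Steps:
l + (174 + 24)*22 = 478 + (174 + 24)*22 = 478 + 198*22 = 478 + 4356 = 4834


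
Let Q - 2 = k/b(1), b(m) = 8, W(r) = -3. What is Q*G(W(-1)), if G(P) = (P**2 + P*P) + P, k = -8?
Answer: 15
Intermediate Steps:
Q = 1 (Q = 2 - 8/8 = 2 - 8*1/8 = 2 - 1 = 1)
G(P) = P + 2*P**2 (G(P) = (P**2 + P**2) + P = 2*P**2 + P = P + 2*P**2)
Q*G(W(-1)) = 1*(-3*(1 + 2*(-3))) = 1*(-3*(1 - 6)) = 1*(-3*(-5)) = 1*15 = 15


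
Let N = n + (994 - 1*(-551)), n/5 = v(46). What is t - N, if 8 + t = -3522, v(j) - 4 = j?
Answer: -5325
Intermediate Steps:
v(j) = 4 + j
n = 250 (n = 5*(4 + 46) = 5*50 = 250)
t = -3530 (t = -8 - 3522 = -3530)
N = 1795 (N = 250 + (994 - 1*(-551)) = 250 + (994 + 551) = 250 + 1545 = 1795)
t - N = -3530 - 1*1795 = -3530 - 1795 = -5325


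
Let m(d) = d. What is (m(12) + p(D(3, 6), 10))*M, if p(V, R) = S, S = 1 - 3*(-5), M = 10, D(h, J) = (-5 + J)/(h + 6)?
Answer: 280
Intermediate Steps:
D(h, J) = (-5 + J)/(6 + h)
S = 16 (S = 1 - 1*(-15) = 1 + 15 = 16)
p(V, R) = 16
(m(12) + p(D(3, 6), 10))*M = (12 + 16)*10 = 28*10 = 280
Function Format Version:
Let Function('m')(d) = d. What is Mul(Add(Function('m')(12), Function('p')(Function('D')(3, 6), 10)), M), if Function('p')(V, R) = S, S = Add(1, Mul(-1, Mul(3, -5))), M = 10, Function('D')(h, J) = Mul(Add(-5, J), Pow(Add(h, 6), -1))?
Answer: 280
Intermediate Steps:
Function('D')(h, J) = Mul(Pow(Add(6, h), -1), Add(-5, J)) (Function('D')(h, J) = Mul(Add(-5, J), Pow(Add(6, h), -1)) = Mul(Pow(Add(6, h), -1), Add(-5, J)))
S = 16 (S = Add(1, Mul(-1, -15)) = Add(1, 15) = 16)
Function('p')(V, R) = 16
Mul(Add(Function('m')(12), Function('p')(Function('D')(3, 6), 10)), M) = Mul(Add(12, 16), 10) = Mul(28, 10) = 280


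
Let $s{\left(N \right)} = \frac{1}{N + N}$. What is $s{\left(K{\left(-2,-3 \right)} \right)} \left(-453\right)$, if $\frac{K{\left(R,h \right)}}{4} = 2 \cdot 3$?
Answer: $- \frac{151}{16} \approx -9.4375$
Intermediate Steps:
$K{\left(R,h \right)} = 24$ ($K{\left(R,h \right)} = 4 \cdot 2 \cdot 3 = 4 \cdot 6 = 24$)
$s{\left(N \right)} = \frac{1}{2 N}$
$s{\left(K{\left(-2,-3 \right)} \right)} \left(-453\right) = \frac{1}{2 \cdot 24} \left(-453\right) = \frac{1}{2} \cdot \frac{1}{24} \left(-453\right) = \frac{1}{48} \left(-453\right) = - \frac{151}{16}$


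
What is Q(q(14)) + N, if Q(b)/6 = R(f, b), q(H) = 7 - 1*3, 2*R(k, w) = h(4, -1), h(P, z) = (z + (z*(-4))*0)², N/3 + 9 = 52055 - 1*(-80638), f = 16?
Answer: 398055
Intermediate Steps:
N = 398052 (N = -27 + 3*(52055 - 1*(-80638)) = -27 + 3*(52055 + 80638) = -27 + 3*132693 = -27 + 398079 = 398052)
h(P, z) = z² (h(P, z) = (z - 4*z*0)² = (z + 0)² = z²)
R(k, w) = ½ (R(k, w) = (½)*(-1)² = (½)*1 = ½)
q(H) = 4 (q(H) = 7 - 3 = 4)
Q(b) = 3 (Q(b) = 6*(½) = 3)
Q(q(14)) + N = 3 + 398052 = 398055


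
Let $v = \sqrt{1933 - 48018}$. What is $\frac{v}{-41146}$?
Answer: $- \frac{i \sqrt{46085}}{41146} \approx - 0.0052174 i$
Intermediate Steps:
$v = i \sqrt{46085}$ ($v = \sqrt{-46085} = i \sqrt{46085} \approx 214.67 i$)
$\frac{v}{-41146} = \frac{i \sqrt{46085}}{-41146} = i \sqrt{46085} \left(- \frac{1}{41146}\right) = - \frac{i \sqrt{46085}}{41146}$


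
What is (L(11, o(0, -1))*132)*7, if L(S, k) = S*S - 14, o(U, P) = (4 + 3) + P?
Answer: 98868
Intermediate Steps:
o(U, P) = 7 + P
L(S, k) = -14 + S² (L(S, k) = S² - 14 = -14 + S²)
(L(11, o(0, -1))*132)*7 = ((-14 + 11²)*132)*7 = ((-14 + 121)*132)*7 = (107*132)*7 = 14124*7 = 98868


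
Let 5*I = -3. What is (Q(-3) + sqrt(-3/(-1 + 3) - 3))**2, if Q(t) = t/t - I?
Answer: -97/50 + 24*I*sqrt(2)/5 ≈ -1.94 + 6.7882*I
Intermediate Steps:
I = -3/5 (I = (1/5)*(-3) = -3/5 ≈ -0.60000)
Q(t) = 8/5 (Q(t) = t/t - 1*(-3/5) = 1 + 3/5 = 8/5)
(Q(-3) + sqrt(-3/(-1 + 3) - 3))**2 = (8/5 + sqrt(-3/(-1 + 3) - 3))**2 = (8/5 + sqrt(-3/2 - 3))**2 = (8/5 + sqrt(-9/2))**2 = (8/5 + 3*I*sqrt(2)/2)**2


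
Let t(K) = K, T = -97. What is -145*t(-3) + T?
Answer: 338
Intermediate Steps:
-145*t(-3) + T = -145*(-3) - 97 = 435 - 97 = 338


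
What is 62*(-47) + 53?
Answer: -2861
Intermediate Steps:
62*(-47) + 53 = -2914 + 53 = -2861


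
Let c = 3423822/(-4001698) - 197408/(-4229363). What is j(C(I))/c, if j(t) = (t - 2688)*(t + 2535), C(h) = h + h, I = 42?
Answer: 8244564395111560116/977901349043 ≈ 8.4309e+6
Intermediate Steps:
C(h) = 2*h
j(t) = (-2688 + t)*(2535 + t)
c = -6845309443301/8462316729187 (c = 3423822*(-1/4001698) - 197408*(-1/4229363) = -1711911/2000849 + 197408/4229363 = -6845309443301/8462316729187 ≈ -0.80892)
j(C(I))/c = (-6814080 + (2*42)² - 306*42)/(-6845309443301/8462316729187) = (-6814080 + 84² - 153*84)*(-8462316729187/6845309443301) = (-6814080 + 7056 - 12852)*(-8462316729187/6845309443301) = -6819876*(-8462316729187/6845309443301) = 8244564395111560116/977901349043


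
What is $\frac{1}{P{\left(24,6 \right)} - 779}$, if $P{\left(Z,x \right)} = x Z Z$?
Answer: $\frac{1}{2677} \approx 0.00037355$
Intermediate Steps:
$P{\left(Z,x \right)} = x Z^{2}$ ($P{\left(Z,x \right)} = Z x Z = x Z^{2}$)
$\frac{1}{P{\left(24,6 \right)} - 779} = \frac{1}{6 \cdot 24^{2} - 779} = \frac{1}{6 \cdot 576 - 779} = \frac{1}{3456 - 779} = \frac{1}{2677}$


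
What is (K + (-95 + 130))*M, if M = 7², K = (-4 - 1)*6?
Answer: 245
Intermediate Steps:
K = -30 (K = -5*6 = -30)
M = 49
(K + (-95 + 130))*M = (-30 + (-95 + 130))*49 = (-30 + 35)*49 = 5*49 = 245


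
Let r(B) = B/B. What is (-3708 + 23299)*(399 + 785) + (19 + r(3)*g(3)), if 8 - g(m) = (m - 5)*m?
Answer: 23195777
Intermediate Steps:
g(m) = 8 - m*(-5 + m) (g(m) = 8 - (m - 5)*m = 8 - (-5 + m)*m = 8 - m*(-5 + m))
r(B) = 1
(-3708 + 23299)*(399 + 785) + (19 + r(3)*g(3)) = (-3708 + 23299)*(399 + 785) + (19 + 1*(8 - 1*3² + 5*3)) = 19591*1184 + (19 + 1*(8 - 1*9 + 15)) = 23195744 + (19 + 1*(8 - 9 + 15)) = 23195744 + (19 + 1*14) = 23195744 + (19 + 14) = 23195744 + 33 = 23195777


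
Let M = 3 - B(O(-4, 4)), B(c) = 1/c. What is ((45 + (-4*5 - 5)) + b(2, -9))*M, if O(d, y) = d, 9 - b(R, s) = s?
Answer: 247/2 ≈ 123.50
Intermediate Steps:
b(R, s) = 9 - s
M = 13/4 (M = 3 - 1/(-4) = 3 - 1*(-¼) = 3 + ¼ = 13/4 ≈ 3.2500)
((45 + (-4*5 - 5)) + b(2, -9))*M = ((45 + (-4*5 - 5)) + (9 - 1*(-9)))*(13/4) = ((45 + (-20 - 5)) + (9 + 9))*(13/4) = ((45 - 25) + 18)*(13/4) = (20 + 18)*(13/4) = 38*(13/4) = 247/2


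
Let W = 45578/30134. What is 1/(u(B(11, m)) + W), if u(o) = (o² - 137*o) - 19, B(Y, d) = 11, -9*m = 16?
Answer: -1159/1626642 ≈ -0.00071251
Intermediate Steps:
m = -16/9 (m = -⅑*16 = -16/9 ≈ -1.7778)
u(o) = -19 + o² - 137*o
W = 1753/1159 (W = 45578*(1/30134) = 1753/1159 ≈ 1.5125)
1/(u(B(11, m)) + W) = 1/((-19 + 11² - 137*11) + 1753/1159) = 1/((-19 + 121 - 1507) + 1753/1159) = 1/(-1405 + 1753/1159) = 1/(-1626642/1159) = -1159/1626642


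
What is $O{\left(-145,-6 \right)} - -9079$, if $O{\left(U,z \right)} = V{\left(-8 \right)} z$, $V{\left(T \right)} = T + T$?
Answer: $9175$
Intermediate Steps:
$V{\left(T \right)} = 2 T$
$O{\left(U,z \right)} = - 16 z$ ($O{\left(U,z \right)} = 2 \left(-8\right) z = - 16 z$)
$O{\left(-145,-6 \right)} - -9079 = \left(-16\right) \left(-6\right) - -9079 = 96 + 9079 = 9175$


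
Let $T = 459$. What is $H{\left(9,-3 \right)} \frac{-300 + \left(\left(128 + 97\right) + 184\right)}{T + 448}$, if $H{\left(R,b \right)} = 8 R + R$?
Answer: $\frac{8829}{907} \approx 9.7343$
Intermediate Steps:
$H{\left(R,b \right)} = 9 R$
$H{\left(9,-3 \right)} \frac{-300 + \left(\left(128 + 97\right) + 184\right)}{T + 448} = 9 \cdot 9 \frac{-300 + \left(\left(128 + 97\right) + 184\right)}{459 + 448} = 81 \frac{-300 + \left(225 + 184\right)}{907} = 81 \left(-300 + 409\right) \frac{1}{907} = 81 \cdot 109 \cdot \frac{1}{907} = 81 \cdot \frac{109}{907} = \frac{8829}{907}$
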